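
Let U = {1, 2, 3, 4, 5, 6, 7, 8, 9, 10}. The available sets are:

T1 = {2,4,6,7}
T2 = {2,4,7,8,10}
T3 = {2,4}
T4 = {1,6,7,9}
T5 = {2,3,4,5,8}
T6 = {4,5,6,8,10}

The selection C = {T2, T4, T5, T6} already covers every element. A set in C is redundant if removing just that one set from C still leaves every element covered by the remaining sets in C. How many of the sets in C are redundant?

Drop T2: the rest still cover every element — redundant.
Drop T4: 1, 9 uncovered — not redundant.
Drop T5: 3 uncovered — not redundant.
Drop T6: the rest still cover every element — redundant.
2 redundant: T2, T6.

2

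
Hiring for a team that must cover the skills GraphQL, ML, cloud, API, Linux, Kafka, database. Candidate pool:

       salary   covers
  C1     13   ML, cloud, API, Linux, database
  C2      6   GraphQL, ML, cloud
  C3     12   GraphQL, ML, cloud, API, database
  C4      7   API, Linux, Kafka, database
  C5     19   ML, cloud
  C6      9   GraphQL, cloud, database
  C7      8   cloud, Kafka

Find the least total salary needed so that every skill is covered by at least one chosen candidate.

13

C2, C4 cover every skill at salary 6 + 7 = 13.
Any cover uses at least 2 candidates; among all covering selections none totals below 13.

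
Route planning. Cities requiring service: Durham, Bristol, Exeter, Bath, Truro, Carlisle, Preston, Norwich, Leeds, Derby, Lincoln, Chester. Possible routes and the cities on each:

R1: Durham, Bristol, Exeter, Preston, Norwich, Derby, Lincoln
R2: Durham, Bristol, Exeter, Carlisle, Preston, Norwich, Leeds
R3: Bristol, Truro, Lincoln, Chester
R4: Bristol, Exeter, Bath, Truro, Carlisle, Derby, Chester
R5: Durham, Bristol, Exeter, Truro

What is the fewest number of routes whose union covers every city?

3

R1, R2, R4 together cover {Durham, Bristol, Exeter, Bath, Truro, Carlisle, Preston, Norwich, Leeds, Derby, Lincoln, Chester} — every city.
No 2 of the 5 routes cover everything (all 10 pairs fall short), so 3 is minimum.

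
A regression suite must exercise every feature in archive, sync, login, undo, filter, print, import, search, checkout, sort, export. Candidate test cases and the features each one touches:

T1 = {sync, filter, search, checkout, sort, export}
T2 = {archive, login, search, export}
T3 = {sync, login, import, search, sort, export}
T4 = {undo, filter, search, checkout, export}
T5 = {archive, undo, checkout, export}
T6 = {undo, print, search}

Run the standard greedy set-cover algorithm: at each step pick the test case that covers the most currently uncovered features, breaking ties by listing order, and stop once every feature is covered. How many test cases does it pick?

4

Pick 1: T1 covers 6 new features (sync, filter, search, checkout, sort, export).
Pick 2: T2 covers 2 new features (archive, login).
Pick 3: T6 covers 2 new features (undo, print).
Pick 4: T3 covers 1 new features (import).
Greedy uses 4 test cases.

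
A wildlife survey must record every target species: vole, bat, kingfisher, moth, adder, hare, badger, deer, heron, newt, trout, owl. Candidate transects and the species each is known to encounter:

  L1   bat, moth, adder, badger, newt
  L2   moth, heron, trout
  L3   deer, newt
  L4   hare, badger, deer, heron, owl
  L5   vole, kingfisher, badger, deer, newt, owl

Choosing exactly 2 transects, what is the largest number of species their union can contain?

9

Choosing L1, L4 covers {bat, moth, adder, hare, badger, deer, heron, newt, owl} — 9 species.
No choice of 2 transects does better; here vole, kingfisher, trout are left uncovered.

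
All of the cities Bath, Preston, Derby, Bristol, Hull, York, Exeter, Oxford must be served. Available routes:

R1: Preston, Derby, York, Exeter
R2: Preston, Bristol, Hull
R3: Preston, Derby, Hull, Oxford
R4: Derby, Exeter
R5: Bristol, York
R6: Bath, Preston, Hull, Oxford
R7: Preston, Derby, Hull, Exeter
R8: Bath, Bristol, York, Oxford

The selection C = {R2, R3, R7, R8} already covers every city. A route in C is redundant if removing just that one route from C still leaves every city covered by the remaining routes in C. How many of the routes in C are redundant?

2

Drop R2: the rest still cover every city — redundant.
Drop R3: the rest still cover every city — redundant.
Drop R7: Exeter uncovered — not redundant.
Drop R8: Bath, York uncovered — not redundant.
2 redundant: R2, R3.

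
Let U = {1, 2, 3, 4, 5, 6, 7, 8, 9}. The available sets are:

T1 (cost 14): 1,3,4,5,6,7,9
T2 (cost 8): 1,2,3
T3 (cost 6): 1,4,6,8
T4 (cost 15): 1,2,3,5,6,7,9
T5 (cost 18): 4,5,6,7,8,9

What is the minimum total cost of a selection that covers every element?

21

T3, T4 cover every element at cost 6 + 15 = 21.
Any cover uses at least 2 sets; among all covering selections none totals below 21.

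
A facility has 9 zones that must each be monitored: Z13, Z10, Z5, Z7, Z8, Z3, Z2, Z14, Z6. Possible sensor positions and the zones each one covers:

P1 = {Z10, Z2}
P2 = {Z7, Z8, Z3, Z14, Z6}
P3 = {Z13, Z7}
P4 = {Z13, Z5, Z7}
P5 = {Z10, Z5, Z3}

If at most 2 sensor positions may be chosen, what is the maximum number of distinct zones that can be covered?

7

Choosing P1, P2 covers {Z10, Z7, Z8, Z3, Z2, Z14, Z6} — 7 zones.
No choice of 2 sensor positions does better; here Z13, Z5 are left uncovered.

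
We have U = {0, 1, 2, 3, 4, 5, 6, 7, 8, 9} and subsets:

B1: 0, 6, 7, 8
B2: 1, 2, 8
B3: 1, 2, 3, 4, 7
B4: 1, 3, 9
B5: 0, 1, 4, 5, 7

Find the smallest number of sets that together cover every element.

B1, B2, B4, B5 together cover {0, 1, 2, 3, 4, 5, 6, 7, 8, 9} — every element.
No 3 of the 5 sets cover everything (all 10 triples fall short), so 4 is minimum.

4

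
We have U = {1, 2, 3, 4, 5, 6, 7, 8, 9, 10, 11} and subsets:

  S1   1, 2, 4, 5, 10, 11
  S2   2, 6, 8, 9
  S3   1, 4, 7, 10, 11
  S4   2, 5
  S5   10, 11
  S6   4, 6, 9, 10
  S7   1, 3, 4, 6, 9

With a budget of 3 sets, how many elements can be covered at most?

10

Choosing S1, S2, S3 covers {1, 2, 4, 5, 6, 7, 8, 9, 10, 11} — 10 elements.
No choice of 3 sets does better; here 3 is left uncovered.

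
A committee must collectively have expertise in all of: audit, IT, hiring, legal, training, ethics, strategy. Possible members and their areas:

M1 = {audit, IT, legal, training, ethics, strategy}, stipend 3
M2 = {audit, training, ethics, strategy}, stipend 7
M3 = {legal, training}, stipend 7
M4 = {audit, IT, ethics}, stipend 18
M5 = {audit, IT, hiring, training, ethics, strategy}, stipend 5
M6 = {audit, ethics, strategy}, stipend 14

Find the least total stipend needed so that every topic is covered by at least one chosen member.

M1, M5 cover every topic at stipend 3 + 5 = 8.
Any cover uses at least 2 members; among all covering selections none totals below 8.

8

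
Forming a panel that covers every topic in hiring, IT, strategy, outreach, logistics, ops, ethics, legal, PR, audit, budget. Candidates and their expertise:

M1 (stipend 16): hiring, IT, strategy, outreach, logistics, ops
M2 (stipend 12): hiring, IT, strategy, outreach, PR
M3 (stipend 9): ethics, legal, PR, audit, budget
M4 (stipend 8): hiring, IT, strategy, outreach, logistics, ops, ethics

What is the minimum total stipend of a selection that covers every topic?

17

M3, M4 cover every topic at stipend 9 + 8 = 17.
Any cover uses at least 2 members; among all covering selections none totals below 17.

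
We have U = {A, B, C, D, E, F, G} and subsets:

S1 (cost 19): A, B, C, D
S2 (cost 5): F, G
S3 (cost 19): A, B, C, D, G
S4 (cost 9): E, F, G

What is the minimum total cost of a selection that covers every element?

S1, S4 cover every element at cost 19 + 9 = 28.
Any cover uses at least 2 sets; among all covering selections none totals below 28.

28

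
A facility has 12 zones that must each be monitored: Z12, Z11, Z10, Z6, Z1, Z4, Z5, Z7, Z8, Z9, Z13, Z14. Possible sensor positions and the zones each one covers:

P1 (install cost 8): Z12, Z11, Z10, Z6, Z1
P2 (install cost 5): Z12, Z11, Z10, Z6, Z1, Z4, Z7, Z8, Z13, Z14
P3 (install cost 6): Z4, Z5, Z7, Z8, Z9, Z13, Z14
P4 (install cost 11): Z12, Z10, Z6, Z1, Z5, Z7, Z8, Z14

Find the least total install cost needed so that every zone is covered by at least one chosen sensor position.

P2, P3 cover every zone at install cost 5 + 6 = 11.
Any cover uses at least 2 sensor positions; among all covering selections none totals below 11.

11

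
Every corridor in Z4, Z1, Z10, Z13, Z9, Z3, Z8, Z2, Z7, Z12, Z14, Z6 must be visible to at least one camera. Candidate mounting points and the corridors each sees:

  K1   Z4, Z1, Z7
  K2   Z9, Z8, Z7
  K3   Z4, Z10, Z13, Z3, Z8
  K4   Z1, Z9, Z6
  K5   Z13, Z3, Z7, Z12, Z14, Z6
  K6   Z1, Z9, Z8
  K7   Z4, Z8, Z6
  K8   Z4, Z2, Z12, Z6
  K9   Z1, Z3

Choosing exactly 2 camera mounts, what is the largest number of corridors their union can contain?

9

Choosing K3, K5 covers {Z4, Z10, Z13, Z3, Z8, Z7, Z12, Z14, Z6} — 9 corridors.
No choice of 2 camera mounts does better; here Z1, Z9, Z2 are left uncovered.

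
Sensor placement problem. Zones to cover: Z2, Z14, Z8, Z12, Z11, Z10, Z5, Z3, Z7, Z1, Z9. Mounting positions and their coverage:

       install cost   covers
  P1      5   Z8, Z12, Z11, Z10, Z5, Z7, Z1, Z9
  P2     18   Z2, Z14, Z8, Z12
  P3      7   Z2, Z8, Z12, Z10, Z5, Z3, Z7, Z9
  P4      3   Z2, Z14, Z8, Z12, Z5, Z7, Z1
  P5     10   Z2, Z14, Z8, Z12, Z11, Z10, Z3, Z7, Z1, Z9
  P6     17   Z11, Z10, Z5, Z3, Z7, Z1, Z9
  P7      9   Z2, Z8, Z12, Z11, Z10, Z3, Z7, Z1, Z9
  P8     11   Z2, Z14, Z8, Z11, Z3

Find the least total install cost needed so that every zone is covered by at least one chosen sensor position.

P4, P7 cover every zone at install cost 3 + 9 = 12.
Any cover uses at least 2 sensor positions; among all covering selections none totals below 12.

12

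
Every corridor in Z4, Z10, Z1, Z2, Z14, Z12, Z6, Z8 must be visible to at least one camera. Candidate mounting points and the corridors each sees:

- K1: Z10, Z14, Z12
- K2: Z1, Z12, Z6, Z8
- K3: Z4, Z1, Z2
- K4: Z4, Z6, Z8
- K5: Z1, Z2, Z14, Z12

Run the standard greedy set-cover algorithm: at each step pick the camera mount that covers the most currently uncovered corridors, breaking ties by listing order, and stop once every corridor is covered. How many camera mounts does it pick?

Pick 1: K2 covers 4 new corridors (Z1, Z12, Z6, Z8).
Pick 2: K1 covers 2 new corridors (Z10, Z14).
Pick 3: K3 covers 2 new corridors (Z4, Z2).
Greedy uses 3 camera mounts.

3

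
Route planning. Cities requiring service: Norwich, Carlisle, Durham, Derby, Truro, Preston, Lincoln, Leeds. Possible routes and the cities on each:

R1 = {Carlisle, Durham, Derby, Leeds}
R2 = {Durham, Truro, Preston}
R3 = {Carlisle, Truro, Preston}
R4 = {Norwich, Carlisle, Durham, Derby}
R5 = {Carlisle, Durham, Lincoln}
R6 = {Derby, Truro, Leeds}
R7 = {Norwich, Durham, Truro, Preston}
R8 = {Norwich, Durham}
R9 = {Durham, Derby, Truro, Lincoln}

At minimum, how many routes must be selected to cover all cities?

3

R1, R5, R7 together cover {Norwich, Carlisle, Durham, Derby, Truro, Preston, Lincoln, Leeds} — every city.
No 2 of the 9 routes cover everything (all 36 pairs fall short), so 3 is minimum.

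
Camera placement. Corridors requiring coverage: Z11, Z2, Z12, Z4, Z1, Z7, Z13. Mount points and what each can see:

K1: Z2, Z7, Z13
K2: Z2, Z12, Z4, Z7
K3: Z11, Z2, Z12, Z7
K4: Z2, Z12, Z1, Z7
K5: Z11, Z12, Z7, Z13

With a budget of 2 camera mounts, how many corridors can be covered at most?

6

Choosing K2, K5 covers {Z11, Z2, Z12, Z4, Z7, Z13} — 6 corridors.
No choice of 2 camera mounts does better; here Z1 is left uncovered.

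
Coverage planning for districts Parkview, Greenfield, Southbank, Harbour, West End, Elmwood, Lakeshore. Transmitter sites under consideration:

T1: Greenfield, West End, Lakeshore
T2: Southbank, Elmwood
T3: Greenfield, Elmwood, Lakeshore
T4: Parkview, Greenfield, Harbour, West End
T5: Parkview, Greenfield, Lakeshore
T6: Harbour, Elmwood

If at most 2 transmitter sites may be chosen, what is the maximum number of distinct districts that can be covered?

6

Choosing T2, T4 covers {Parkview, Greenfield, Southbank, Harbour, West End, Elmwood} — 6 districts.
No choice of 2 transmitter sites does better; here Lakeshore is left uncovered.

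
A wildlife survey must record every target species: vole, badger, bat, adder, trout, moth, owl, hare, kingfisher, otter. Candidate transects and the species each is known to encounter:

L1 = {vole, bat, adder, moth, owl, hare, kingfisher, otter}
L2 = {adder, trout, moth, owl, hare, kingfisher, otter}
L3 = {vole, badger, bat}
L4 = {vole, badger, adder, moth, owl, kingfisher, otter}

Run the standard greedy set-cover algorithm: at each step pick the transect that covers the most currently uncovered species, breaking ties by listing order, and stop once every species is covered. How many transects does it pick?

Pick 1: L1 covers 8 new species (vole, bat, adder, moth, owl, hare, kingfisher, otter).
Pick 2: L2 covers 1 new species (trout).
Pick 3: L3 covers 1 new species (badger).
Greedy uses 3 transects. (The true minimum is 2.)

3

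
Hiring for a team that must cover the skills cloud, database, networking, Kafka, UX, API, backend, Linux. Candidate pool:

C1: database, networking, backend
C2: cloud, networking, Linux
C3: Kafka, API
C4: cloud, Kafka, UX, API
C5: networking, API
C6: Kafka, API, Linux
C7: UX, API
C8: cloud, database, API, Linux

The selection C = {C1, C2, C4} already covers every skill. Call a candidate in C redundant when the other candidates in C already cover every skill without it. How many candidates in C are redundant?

Drop C1: database, backend uncovered — not redundant.
Drop C2: Linux uncovered — not redundant.
Drop C4: Kafka, UX, API uncovered — not redundant.
None of the candidates in C is redundant.

0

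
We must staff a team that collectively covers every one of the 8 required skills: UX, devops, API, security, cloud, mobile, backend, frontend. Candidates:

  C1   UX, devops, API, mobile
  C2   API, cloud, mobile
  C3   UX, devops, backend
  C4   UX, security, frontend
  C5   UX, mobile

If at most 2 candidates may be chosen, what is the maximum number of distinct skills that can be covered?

6

Choosing C1, C4 covers {UX, devops, API, security, mobile, frontend} — 6 skills.
No choice of 2 candidates does better; here cloud, backend are left uncovered.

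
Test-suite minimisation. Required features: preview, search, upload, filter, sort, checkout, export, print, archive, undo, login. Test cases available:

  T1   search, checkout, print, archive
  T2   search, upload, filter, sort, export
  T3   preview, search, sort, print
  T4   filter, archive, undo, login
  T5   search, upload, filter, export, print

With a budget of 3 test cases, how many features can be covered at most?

Choosing T1, T2, T4 covers {search, upload, filter, sort, checkout, export, print, archive, undo, login} — 10 features.
No choice of 3 test cases does better; here preview is left uncovered.

10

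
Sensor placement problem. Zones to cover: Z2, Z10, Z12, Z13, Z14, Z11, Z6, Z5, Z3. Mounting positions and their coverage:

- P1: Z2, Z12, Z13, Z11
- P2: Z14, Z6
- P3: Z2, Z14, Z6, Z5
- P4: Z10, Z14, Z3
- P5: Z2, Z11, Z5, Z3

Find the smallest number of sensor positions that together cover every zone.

3

P1, P3, P4 together cover {Z2, Z10, Z12, Z13, Z14, Z11, Z6, Z5, Z3} — every zone.
No 2 of the 5 sensor positions cover everything (all 10 pairs fall short), so 3 is minimum.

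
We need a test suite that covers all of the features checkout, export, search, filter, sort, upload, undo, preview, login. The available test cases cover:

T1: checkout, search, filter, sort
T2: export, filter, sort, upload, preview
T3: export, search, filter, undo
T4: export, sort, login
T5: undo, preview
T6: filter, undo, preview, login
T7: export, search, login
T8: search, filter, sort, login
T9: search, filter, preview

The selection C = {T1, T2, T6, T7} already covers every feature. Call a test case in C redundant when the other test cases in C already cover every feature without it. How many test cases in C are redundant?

Drop T1: checkout uncovered — not redundant.
Drop T2: upload uncovered — not redundant.
Drop T6: undo uncovered — not redundant.
Drop T7: the rest still cover every feature — redundant.
1 redundant: T7.

1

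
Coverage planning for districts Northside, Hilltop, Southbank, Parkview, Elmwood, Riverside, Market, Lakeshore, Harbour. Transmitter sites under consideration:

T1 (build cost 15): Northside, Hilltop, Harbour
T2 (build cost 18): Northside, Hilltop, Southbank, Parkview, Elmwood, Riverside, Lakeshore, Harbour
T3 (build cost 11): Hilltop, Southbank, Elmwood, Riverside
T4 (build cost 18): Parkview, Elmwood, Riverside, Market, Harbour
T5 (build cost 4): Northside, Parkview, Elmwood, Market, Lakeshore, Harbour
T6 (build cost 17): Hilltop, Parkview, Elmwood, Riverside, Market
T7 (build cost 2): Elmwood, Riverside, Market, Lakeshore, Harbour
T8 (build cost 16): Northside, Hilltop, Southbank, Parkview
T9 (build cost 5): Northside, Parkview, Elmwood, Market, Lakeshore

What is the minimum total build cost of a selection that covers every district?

T3, T5 cover every district at build cost 11 + 4 = 15.
Any cover uses at least 2 transmitter sites; among all covering selections none totals below 15.
Greedy by coverage-per-build cost would pick T7, T5, T3 for 17 — worse than the optimum 15.

15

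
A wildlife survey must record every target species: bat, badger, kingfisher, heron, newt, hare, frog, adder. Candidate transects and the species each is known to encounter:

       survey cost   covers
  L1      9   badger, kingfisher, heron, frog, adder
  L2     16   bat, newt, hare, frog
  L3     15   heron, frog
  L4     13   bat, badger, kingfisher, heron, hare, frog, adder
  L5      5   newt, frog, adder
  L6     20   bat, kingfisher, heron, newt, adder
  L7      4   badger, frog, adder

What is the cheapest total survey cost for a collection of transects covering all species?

L4, L5 cover every species at survey cost 13 + 5 = 18.
Any cover uses at least 2 transects; among all covering selections none totals below 18.
Greedy by coverage-per-survey cost would pick L7, L4, L5 for 22 — worse than the optimum 18.

18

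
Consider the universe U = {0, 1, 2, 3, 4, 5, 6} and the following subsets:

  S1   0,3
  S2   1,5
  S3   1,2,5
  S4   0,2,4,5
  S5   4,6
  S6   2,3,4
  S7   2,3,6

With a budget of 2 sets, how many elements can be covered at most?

6

Choosing S4, S7 covers {0, 2, 3, 4, 5, 6} — 6 elements.
No choice of 2 sets does better; here 1 is left uncovered.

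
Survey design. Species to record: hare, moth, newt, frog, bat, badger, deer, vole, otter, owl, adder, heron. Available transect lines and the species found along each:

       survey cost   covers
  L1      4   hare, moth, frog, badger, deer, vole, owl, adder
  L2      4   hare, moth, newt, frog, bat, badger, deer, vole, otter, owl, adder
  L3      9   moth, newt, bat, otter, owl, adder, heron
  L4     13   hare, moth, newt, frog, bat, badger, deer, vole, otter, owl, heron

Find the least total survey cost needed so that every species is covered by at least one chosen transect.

L1, L3 cover every species at survey cost 4 + 9 = 13.
Any cover uses at least 2 transects; among all covering selections none totals below 13.

13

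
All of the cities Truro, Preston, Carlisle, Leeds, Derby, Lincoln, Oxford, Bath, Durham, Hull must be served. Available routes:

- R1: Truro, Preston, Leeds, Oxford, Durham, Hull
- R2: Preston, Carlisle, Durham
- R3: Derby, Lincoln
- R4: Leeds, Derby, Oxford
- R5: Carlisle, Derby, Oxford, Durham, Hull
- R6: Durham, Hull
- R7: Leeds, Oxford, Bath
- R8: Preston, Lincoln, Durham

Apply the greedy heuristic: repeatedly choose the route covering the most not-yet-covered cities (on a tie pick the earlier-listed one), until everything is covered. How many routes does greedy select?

Pick 1: R1 covers 6 new cities (Truro, Preston, Leeds, Oxford, Durham, Hull).
Pick 2: R3 covers 2 new cities (Derby, Lincoln).
Pick 3: R2 covers 1 new cities (Carlisle).
Pick 4: R7 covers 1 new cities (Bath).
Greedy uses 4 routes.

4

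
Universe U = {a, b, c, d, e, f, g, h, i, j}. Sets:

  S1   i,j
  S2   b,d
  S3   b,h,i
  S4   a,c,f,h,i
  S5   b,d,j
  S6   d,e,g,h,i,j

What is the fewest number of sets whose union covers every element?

S2, S4, S6 together cover {a, b, c, d, e, f, g, h, i, j} — every element.
No 2 of the 6 sets cover everything (all 15 pairs fall short), so 3 is minimum.

3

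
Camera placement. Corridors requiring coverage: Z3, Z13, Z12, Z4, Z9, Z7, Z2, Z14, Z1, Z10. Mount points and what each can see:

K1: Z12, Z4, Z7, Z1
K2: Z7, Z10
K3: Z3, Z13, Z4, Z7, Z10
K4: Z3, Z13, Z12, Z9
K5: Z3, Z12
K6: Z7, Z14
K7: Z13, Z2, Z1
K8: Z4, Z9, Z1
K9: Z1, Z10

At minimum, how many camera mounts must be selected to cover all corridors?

K3, K4, K6, K7 together cover {Z3, Z13, Z12, Z4, Z9, Z7, Z2, Z14, Z1, Z10} — every corridor.
No 3 of the 9 camera mounts cover everything (all 84 triples fall short), so 4 is minimum.
Greedy (largest uncovered first) would take K3, K1, K4, K6, K7 — 5 camera mounts — but 4 suffice.

4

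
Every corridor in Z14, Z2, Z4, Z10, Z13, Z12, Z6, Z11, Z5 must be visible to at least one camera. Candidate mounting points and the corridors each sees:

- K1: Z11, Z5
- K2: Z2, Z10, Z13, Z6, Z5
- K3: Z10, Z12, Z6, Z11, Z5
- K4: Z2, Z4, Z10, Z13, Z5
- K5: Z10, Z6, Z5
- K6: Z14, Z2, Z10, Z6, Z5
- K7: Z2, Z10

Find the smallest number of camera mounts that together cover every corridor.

K3, K4, K6 together cover {Z14, Z2, Z4, Z10, Z13, Z12, Z6, Z11, Z5} — every corridor.
No 2 of the 7 camera mounts cover everything (all 21 pairs fall short), so 3 is minimum.

3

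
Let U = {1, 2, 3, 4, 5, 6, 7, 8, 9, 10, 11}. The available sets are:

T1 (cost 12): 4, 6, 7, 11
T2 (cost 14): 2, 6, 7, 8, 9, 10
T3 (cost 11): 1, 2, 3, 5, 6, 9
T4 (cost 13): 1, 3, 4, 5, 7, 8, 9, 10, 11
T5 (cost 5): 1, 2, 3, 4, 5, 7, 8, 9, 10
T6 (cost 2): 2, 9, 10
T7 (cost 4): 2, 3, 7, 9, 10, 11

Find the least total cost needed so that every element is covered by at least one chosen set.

T1, T5 cover every element at cost 12 + 5 = 17.
Any cover uses at least 2 sets; among all covering selections none totals below 17.
Greedy by coverage-per-cost would pick T5, T7, T3 for 20 — worse than the optimum 17.

17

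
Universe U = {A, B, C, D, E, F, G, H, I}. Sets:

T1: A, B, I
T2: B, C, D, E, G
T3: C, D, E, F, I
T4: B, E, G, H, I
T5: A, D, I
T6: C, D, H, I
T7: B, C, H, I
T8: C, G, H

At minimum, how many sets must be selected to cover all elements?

T1, T3, T4 together cover {A, B, C, D, E, F, G, H, I} — every element.
No 2 of the 8 sets cover everything (all 28 pairs fall short), so 3 is minimum.
Greedy (largest uncovered first) would take T2, T1, T3, T4 — 4 sets — but 3 suffice.

3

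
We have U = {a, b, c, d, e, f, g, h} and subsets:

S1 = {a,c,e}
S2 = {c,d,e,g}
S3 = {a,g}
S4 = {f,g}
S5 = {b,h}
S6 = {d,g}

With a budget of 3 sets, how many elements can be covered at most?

Choosing S1, S2, S5 covers {a, b, c, d, e, g, h} — 7 elements.
No choice of 3 sets does better; here f is left uncovered.

7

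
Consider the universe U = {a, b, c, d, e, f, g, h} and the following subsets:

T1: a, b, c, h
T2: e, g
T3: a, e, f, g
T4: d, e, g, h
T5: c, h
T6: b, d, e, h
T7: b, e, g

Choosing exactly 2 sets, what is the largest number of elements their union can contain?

7

Choosing T1, T3 covers {a, b, c, e, f, g, h} — 7 elements.
No choice of 2 sets does better; here d is left uncovered.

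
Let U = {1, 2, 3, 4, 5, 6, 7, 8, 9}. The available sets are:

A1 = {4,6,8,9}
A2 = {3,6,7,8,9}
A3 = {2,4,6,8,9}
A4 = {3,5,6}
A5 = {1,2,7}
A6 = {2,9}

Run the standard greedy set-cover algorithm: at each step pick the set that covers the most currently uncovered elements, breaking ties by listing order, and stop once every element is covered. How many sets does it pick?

Pick 1: A2 covers 5 new elements (3, 6, 7, 8, 9).
Pick 2: A3 covers 2 new elements (2, 4).
Pick 3: A4 covers 1 new elements (5).
Pick 4: A5 covers 1 new elements (1).
Greedy uses 4 sets. (The true minimum is 3.)

4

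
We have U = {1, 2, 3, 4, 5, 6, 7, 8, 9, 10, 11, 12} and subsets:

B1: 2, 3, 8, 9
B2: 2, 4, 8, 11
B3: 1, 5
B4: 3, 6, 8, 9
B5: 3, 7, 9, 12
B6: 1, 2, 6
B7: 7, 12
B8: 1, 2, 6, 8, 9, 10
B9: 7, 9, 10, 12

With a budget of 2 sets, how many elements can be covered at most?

9

Choosing B5, B8 covers {1, 2, 3, 6, 7, 8, 9, 10, 12} — 9 elements.
No choice of 2 sets does better; here 4, 5, 11 are left uncovered.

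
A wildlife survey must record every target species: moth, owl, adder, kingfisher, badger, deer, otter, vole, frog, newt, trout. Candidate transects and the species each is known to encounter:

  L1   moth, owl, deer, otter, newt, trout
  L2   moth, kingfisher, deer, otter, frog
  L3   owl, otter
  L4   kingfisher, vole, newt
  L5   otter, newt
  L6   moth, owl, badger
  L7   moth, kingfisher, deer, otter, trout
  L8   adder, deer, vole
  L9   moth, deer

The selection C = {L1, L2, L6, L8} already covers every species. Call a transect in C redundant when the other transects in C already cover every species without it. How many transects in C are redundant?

0

Drop L1: newt, trout uncovered — not redundant.
Drop L2: kingfisher, frog uncovered — not redundant.
Drop L6: badger uncovered — not redundant.
Drop L8: adder, vole uncovered — not redundant.
None of the transects in C is redundant.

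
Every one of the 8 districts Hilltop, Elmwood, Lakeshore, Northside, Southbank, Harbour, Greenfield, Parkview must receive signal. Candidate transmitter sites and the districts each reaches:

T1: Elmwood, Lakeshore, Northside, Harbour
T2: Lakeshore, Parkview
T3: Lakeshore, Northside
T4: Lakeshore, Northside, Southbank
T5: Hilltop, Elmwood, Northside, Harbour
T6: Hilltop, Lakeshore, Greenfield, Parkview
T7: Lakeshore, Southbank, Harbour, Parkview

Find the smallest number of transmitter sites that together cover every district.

T1, T4, T6 together cover {Hilltop, Elmwood, Lakeshore, Northside, Southbank, Harbour, Greenfield, Parkview} — every district.
No 2 of the 7 transmitter sites cover everything (all 21 pairs fall short), so 3 is minimum.

3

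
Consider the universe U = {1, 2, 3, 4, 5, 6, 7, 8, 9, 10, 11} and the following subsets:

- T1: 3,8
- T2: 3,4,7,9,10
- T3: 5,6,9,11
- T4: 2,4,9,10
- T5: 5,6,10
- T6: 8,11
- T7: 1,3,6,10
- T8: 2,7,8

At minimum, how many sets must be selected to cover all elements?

T2, T3, T7, T8 together cover {1, 2, 3, 4, 5, 6, 7, 8, 9, 10, 11} — every element.
No 3 of the 8 sets cover everything (all 56 triples fall short), so 4 is minimum.

4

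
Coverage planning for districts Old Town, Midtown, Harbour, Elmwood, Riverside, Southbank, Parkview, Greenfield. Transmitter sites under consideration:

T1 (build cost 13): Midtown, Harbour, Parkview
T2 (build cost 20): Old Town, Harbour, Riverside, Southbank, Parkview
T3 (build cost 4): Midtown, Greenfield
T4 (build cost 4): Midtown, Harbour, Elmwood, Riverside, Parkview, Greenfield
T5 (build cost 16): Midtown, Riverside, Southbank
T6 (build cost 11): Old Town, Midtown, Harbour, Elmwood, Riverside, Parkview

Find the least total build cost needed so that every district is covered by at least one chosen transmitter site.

T2, T4 cover every district at build cost 20 + 4 = 24.
Any cover uses at least 2 transmitter sites; among all covering selections none totals below 24.

24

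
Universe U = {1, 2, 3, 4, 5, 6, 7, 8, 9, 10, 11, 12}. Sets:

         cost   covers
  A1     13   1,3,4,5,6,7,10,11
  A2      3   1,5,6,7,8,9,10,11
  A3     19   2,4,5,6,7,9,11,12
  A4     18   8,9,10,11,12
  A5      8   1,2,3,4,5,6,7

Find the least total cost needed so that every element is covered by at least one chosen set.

A4, A5 cover every element at cost 18 + 8 = 26.
Any cover uses at least 2 sets; among all covering selections none totals below 26.
Greedy by coverage-per-cost would pick A2, A5, A4 for 29 — worse than the optimum 26.

26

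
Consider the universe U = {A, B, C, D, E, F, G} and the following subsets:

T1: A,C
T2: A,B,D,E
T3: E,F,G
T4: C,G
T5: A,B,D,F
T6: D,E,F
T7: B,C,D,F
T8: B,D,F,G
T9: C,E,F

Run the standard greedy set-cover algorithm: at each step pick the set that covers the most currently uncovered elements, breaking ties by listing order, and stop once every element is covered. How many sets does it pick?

3

Pick 1: T2 covers 4 new elements (A, B, D, E).
Pick 2: T3 covers 2 new elements (F, G).
Pick 3: T1 covers 1 new elements (C).
Greedy uses 3 sets.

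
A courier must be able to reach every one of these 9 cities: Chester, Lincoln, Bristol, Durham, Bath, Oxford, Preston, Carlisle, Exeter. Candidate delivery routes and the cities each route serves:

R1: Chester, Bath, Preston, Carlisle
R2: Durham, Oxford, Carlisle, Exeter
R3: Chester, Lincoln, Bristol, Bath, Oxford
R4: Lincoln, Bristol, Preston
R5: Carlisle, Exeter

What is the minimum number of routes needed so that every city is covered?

R1, R2, R3 together cover {Chester, Lincoln, Bristol, Durham, Bath, Oxford, Preston, Carlisle, Exeter} — every city.
No 2 of the 5 routes cover everything (all 10 pairs fall short), so 3 is minimum.

3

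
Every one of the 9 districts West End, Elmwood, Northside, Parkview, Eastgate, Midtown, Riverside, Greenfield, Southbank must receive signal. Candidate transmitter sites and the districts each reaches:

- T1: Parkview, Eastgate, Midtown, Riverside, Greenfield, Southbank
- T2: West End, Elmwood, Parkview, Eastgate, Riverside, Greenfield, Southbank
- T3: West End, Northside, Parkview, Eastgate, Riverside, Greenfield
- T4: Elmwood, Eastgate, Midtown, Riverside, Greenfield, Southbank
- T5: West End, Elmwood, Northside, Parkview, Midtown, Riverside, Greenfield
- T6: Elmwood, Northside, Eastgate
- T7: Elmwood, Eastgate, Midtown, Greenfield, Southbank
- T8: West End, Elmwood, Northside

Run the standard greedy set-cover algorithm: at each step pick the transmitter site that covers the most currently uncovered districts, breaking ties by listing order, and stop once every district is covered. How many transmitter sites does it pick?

Pick 1: T2 covers 7 new districts (West End, Elmwood, Parkview, Eastgate, Riverside, Greenfield, Southbank).
Pick 2: T5 covers 2 new districts (Northside, Midtown).
Greedy uses 2 transmitter sites.

2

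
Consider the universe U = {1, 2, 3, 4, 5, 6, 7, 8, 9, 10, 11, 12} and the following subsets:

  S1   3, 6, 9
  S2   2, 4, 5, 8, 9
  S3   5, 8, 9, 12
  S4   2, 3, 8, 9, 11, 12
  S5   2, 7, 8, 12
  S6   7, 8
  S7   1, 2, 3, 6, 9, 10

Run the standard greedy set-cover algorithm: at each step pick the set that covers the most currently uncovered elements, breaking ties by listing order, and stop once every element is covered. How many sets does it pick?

4

Pick 1: S4 covers 6 new elements (2, 3, 8, 9, 11, 12).
Pick 2: S7 covers 3 new elements (1, 6, 10).
Pick 3: S2 covers 2 new elements (4, 5).
Pick 4: S5 covers 1 new elements (7).
Greedy uses 4 sets.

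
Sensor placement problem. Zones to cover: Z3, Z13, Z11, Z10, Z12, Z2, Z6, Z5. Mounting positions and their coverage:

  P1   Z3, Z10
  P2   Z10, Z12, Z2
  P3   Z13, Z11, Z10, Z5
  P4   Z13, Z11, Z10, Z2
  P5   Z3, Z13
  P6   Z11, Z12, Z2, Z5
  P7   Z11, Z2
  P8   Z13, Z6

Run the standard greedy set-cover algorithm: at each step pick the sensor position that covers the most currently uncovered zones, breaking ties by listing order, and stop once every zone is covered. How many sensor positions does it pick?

Pick 1: P3 covers 4 new zones (Z13, Z11, Z10, Z5).
Pick 2: P2 covers 2 new zones (Z12, Z2).
Pick 3: P1 covers 1 new zones (Z3).
Pick 4: P8 covers 1 new zones (Z6).
Greedy uses 4 sensor positions. (The true minimum is 3.)

4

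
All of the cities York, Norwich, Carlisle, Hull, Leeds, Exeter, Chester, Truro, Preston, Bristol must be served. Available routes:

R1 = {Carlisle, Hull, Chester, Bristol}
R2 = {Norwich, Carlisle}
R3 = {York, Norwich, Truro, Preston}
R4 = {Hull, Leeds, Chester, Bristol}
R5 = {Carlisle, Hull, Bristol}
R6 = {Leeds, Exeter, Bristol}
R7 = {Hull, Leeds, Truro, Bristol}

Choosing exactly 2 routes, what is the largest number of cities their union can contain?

Choosing R1, R3 covers {York, Norwich, Carlisle, Hull, Chester, Truro, Preston, Bristol} — 8 cities.
No choice of 2 routes does better; here Leeds, Exeter are left uncovered.

8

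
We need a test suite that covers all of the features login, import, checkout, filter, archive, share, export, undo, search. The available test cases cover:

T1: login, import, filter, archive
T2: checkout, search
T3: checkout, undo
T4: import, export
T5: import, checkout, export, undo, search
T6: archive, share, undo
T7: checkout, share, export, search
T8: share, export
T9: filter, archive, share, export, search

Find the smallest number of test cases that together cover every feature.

T1, T3, T7 together cover {login, import, checkout, filter, archive, share, export, undo, search} — every feature.
No 2 of the 9 test cases cover everything (all 36 pairs fall short), so 3 is minimum.

3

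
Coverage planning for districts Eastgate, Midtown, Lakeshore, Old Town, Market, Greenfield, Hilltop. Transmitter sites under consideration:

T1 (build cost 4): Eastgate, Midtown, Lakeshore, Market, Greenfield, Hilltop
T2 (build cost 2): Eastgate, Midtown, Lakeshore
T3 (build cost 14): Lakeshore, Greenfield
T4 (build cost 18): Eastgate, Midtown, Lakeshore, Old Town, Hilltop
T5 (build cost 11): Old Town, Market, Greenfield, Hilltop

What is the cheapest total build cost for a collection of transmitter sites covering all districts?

T2, T5 cover every district at build cost 2 + 11 = 13.
Any cover uses at least 2 transmitter sites; among all covering selections none totals below 13.

13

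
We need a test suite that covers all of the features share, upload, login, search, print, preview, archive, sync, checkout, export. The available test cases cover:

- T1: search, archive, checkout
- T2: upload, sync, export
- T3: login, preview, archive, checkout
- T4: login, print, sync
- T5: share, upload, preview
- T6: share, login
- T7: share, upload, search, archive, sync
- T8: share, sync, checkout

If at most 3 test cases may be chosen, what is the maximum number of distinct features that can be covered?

Choosing T1, T4, T5 covers {share, upload, login, search, print, preview, archive, sync, checkout} — 9 features.
No choice of 3 test cases does better; here export is left uncovered.

9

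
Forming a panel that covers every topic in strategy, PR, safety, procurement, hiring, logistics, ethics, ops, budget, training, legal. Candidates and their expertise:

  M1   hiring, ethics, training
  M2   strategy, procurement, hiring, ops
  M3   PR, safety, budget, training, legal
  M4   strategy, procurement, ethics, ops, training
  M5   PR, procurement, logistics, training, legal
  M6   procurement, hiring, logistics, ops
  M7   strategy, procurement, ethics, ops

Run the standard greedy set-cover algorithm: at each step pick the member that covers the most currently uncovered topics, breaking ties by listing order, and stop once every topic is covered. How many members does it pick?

4

Pick 1: M3 covers 5 new topics (PR, safety, budget, training, legal).
Pick 2: M2 covers 4 new topics (strategy, procurement, hiring, ops).
Pick 3: M1 covers 1 new topics (ethics).
Pick 4: M5 covers 1 new topics (logistics).
Greedy uses 4 members. (The true minimum is 3.)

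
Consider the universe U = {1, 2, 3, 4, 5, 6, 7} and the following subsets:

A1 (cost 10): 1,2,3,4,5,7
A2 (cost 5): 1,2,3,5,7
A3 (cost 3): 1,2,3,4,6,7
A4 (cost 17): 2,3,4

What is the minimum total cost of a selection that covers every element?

8

A2, A3 cover every element at cost 5 + 3 = 8.
Any cover uses at least 2 sets; among all covering selections none totals below 8.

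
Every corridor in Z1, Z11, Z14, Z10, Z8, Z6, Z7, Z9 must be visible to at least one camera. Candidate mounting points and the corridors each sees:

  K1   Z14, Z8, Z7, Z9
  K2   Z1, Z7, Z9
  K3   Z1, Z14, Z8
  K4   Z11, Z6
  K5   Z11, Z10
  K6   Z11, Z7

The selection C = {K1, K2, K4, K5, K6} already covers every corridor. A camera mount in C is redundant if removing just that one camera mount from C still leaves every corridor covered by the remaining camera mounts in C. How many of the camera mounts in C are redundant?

1

Drop K1: Z14, Z8 uncovered — not redundant.
Drop K2: Z1 uncovered — not redundant.
Drop K4: Z6 uncovered — not redundant.
Drop K5: Z10 uncovered — not redundant.
Drop K6: the rest still cover every corridor — redundant.
1 redundant: K6.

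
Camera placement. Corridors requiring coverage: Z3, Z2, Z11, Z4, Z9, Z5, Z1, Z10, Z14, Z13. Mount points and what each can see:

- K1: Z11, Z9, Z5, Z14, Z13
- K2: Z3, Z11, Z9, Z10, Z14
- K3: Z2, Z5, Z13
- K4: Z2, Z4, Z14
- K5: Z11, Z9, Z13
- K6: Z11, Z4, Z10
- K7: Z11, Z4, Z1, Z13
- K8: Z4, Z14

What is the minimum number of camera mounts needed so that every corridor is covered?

K2, K3, K7 together cover {Z3, Z2, Z11, Z4, Z9, Z5, Z1, Z10, Z14, Z13} — every corridor.
No 2 of the 8 camera mounts cover everything (all 28 pairs fall short), so 3 is minimum.
Greedy (largest uncovered first) would take K1, K2, K4, K7 — 4 camera mounts — but 3 suffice.

3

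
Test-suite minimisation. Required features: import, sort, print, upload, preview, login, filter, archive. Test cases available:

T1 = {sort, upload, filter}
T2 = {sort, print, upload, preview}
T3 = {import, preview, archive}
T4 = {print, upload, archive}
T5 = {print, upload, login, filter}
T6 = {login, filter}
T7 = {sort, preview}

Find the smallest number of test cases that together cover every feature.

3

T1, T3, T5 together cover {import, sort, print, upload, preview, login, filter, archive} — every feature.
No 2 of the 7 test cases cover everything (all 21 pairs fall short), so 3 is minimum.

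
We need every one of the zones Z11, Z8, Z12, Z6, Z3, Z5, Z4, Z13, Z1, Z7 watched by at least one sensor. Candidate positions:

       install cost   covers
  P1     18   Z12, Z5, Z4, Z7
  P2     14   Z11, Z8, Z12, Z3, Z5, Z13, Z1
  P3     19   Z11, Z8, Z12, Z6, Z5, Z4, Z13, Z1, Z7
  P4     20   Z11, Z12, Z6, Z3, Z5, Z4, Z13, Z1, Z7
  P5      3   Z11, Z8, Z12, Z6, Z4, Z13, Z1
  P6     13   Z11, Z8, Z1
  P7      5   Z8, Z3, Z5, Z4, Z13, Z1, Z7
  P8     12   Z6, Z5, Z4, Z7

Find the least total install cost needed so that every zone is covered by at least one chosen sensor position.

8

P5, P7 cover every zone at install cost 3 + 5 = 8.
Any cover uses at least 2 sensor positions; among all covering selections none totals below 8.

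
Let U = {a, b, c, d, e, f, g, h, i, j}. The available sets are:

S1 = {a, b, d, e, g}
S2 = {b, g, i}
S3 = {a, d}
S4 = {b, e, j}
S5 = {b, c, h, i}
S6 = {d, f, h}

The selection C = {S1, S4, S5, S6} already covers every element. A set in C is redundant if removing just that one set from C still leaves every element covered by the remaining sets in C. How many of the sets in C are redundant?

0

Drop S1: a, g uncovered — not redundant.
Drop S4: j uncovered — not redundant.
Drop S5: c, i uncovered — not redundant.
Drop S6: f uncovered — not redundant.
None of the sets in C is redundant.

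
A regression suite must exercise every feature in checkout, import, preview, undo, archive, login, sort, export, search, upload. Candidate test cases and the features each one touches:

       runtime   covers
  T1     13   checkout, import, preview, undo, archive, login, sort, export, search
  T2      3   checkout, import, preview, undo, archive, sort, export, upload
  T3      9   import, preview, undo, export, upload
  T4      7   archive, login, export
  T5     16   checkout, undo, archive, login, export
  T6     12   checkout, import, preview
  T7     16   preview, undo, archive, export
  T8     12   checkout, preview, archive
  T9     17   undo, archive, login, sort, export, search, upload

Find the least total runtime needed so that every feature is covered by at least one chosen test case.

T1, T2 cover every feature at runtime 13 + 3 = 16.
Any cover uses at least 2 test cases; among all covering selections none totals below 16.

16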